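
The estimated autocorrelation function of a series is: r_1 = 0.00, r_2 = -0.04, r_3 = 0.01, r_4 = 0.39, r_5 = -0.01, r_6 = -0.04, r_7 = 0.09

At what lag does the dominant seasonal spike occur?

4

The largest autocorrelation is r_4 = 0.39; the remaining lags stay at or below 0.09.
The dominant spike at lag 4 indicates a seasonal period of 4.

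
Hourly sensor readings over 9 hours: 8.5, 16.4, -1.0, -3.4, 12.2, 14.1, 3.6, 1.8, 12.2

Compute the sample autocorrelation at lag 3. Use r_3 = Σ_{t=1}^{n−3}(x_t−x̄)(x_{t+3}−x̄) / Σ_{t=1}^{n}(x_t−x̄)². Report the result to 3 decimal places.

0.053

Mean x̄ = (8.5 + 16.4 − 1.0 − 3.4 + 12.2 + 14.1 + 3.6 + 1.8 + 12.2)/9 = 7.1556
Numerator Σ_{t=1}^{6}(x_t−x̄)(x_{t+3}−x̄) = 21.3519
Denominator Σ(x_t−x̄)² = 405.6422
r_3 = 21.3519 / 405.6422 = 0.053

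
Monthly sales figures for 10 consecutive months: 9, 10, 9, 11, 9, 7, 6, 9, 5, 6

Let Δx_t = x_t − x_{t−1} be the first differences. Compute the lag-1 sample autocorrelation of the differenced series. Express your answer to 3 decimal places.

-0.544

First differences Δx: 1, -1, 2, -2, -2, -1, 3, -4, 1
Mean of differences = -0.3333
Numerator Σ(Δx_t−Δx̄)(Δx_{t+1}−Δx̄) = -21.7778
Denominator Σ(Δx_t−Δx̄)² = 40.0000
r_1(Δx) = -21.7778 / 40.0000 = -0.544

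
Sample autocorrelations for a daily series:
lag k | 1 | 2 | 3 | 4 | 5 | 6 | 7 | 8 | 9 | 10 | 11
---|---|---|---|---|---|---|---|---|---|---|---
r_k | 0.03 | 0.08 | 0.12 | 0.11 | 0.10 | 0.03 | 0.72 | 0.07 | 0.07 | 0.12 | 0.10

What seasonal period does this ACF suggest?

7

The largest autocorrelation is r_7 = 0.72; the remaining lags stay at or below 0.12.
The dominant spike at lag 7 indicates a seasonal period of 7.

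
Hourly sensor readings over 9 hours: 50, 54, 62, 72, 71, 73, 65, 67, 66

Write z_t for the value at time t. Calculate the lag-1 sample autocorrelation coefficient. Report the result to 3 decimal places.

Mean z̄ = (50 + 54 + 62 + 72 + 71 + 73 + 65 + 67 + 66)/9 = 64.4444
Numerator Σ_{t=1}^{8}(z_t−z̄)(z_{t+1}−z̄) = 273.6914
Denominator Σ(z_t−z̄)² = 506.2222
r_1 = 273.6914 / 506.2222 = 0.541

0.541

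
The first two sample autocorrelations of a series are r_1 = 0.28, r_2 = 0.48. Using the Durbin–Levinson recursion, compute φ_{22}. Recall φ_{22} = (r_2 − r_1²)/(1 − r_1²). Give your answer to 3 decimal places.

φ_{22} = (r_2 − r_1²) / (1 − r_1²)
r_1² = (0.28)² = 0.0784
Numerator = 0.48 − 0.0784 = 0.4016; denominator = 1 − 0.0784 = 0.9216
φ_{22} = 0.4016 / 0.9216 = 0.436

0.436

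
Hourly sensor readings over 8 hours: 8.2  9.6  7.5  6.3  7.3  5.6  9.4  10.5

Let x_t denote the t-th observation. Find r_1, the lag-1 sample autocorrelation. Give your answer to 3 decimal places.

Mean x̄ = (8.2 + 9.6 + 7.5 + 6.3 + 7.3 + 5.6 + 9.4 + 10.5)/8 = 8.0500
Numerator Σ_{t=1}^{7}(x_t−x̄)(x_{t+1}−x̄) = 3.4925
Denominator Σ(x_t−x̄)² = 20.1800
r_1 = 3.4925 / 20.1800 = 0.173

0.173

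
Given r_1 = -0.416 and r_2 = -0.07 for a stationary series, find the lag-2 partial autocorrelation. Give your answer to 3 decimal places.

-0.294

φ_{22} = (r_2 − r_1²) / (1 − r_1²)
r_1² = (-0.416)² = 0.173056
Numerator = -0.07 − 0.1731 = -0.2431; denominator = 1 − 0.1731 = 0.8269
φ_{22} = -0.2431 / 0.8269 = -0.294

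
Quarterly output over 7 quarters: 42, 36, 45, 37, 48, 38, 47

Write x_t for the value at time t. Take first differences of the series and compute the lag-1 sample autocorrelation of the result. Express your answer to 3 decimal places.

-0.870

First differences Δx: -6, 9, -8, 11, -10, 9
Mean of differences = 0.8333
Numerator Σ(Δx_t−Δx̄)(Δx_{t+1}−Δx̄) = -416.3611
Denominator Σ(Δx_t−Δx̄)² = 478.8333
r_1(Δx) = -416.3611 / 478.8333 = -0.870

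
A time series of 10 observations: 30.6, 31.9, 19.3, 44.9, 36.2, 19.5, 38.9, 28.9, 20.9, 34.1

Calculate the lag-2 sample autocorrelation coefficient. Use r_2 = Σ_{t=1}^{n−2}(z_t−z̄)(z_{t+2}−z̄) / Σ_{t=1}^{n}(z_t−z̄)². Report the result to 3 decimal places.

-0.336

Mean z̄ = (30.6 + 31.9 + 19.3 + 44.9 + 36.2 + 19.5 + 38.9 + 28.9 + 20.9 + 34.1)/10 = 30.5200
Numerator Σ_{t=1}^{8}(z_t−z̄)(z_{t+2}−z̄) = -224.2148
Denominator Σ(z_t−z̄)² = 666.4960
r_2 = -224.2148 / 666.4960 = -0.336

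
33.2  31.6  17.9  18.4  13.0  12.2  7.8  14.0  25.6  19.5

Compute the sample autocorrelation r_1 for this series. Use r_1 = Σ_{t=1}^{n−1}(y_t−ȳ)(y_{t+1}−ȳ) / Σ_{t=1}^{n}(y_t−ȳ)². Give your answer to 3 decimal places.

0.496

Mean ȳ = (33.2 + 31.6 + 17.9 + 18.4 + 13.0 + 12.2 + 7.8 + 14.0 + 25.6 + 19.5)/10 = 19.3200
Numerator Σ_{t=1}^{9}(y_t−ȳ)(y_{t+1}−ȳ) = 316.1576
Denominator Σ(y_t−ȳ)² = 637.4360
r_1 = 316.1576 / 637.4360 = 0.496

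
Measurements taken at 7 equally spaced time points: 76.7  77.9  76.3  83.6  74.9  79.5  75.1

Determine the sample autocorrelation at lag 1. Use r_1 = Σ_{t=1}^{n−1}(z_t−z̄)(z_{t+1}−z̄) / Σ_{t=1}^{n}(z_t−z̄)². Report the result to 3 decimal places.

Mean z̄ = (76.7 + 77.9 + 76.3 + 83.6 + 74.9 + 79.5 + 75.1)/7 = 77.7143
Deviations from mean: -1.0143, 0.1857, -1.4143, 5.8857, -2.8143, 1.7857, -2.6143
Σ(z_t−z̄)(z_{t+1}−z̄) = (-0.1884) + (-0.2627) + (-8.3241) + (-16.5641) + (-5.0255) + (-4.6684) = -35.0331
Denominator Σ(z_t−z̄)² = 55.6486
r_1 = -35.0331 / 55.6486 = -0.630

-0.630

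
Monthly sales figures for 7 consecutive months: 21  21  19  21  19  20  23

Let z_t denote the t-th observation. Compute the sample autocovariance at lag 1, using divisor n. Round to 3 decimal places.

-0.332

Mean z̄ = (21 + 21 + 19 + 21 + 19 + 20 + 23)/7 = 20.5714
Deviations: 0.4286, 0.4286, -1.5714, 0.4286, -1.5714, -0.5714, 2.4286
Σ_{t=1}^{6}(z_t−z̄)(z_{t+1}−z̄) = -2.3265
γ_1 = -2.3265 / 7 = -0.332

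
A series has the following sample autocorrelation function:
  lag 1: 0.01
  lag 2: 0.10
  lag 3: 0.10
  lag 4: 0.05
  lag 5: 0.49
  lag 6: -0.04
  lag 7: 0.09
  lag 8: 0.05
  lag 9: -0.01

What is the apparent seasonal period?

The largest autocorrelation is r_5 = 0.49; the remaining lags stay at or below 0.10.
The dominant spike at lag 5 indicates a seasonal period of 5.

5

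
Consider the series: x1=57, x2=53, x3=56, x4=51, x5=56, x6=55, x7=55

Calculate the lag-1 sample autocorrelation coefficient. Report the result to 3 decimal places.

-0.599

Mean x̄ = (57 + 53 + 56 + 51 + 56 + 55 + 55)/7 = 54.7143
Deviations from mean: 2.2857, -1.7143, 1.2857, -3.7143, 1.2857, 0.2857, 0.2857
Σ(x_t−x̄)(x_{t+1}−x̄) = (-3.9184) + (-2.2041) + (-4.7755) + (-4.7755) + (0.3673) + (0.0816) = -15.2245
Denominator Σ(x_t−x̄)² = 25.4286
r_1 = -15.2245 / 25.4286 = -0.599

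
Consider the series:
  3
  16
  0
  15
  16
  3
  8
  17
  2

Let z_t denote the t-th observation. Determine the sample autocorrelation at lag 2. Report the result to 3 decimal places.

-0.128

Mean z̄ = (3 + 16 + 0 + 15 + 16 + 3 + 8 + 17 + 2)/9 = 8.8889
Σ(z_t−z̄)(z_{t+2}−z̄) = (52.3457) + (43.4568) + (-63.2099) + (-35.9877) + (-6.3210) + (-47.7654) + (6.1235) = -51.3580
Denominator Σ(z_t−z̄)² = 400.8889
r_2 = -51.3580 / 400.8889 = -0.128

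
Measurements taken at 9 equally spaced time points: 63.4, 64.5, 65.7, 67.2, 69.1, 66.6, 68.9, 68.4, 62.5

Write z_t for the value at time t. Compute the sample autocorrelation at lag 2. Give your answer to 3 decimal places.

Mean z̄ = (63.4 + 64.5 + 65.7 + 67.2 + 69.1 + 66.6 + 68.9 + 68.4 + 62.5)/9 = 66.2556
Numerator Σ_{t=1}^{7}(z_t−z̄)(z_{t+2}−z̄) = -2.9973
Denominator Σ(z_t−z̄)² = 46.3422
r_2 = -2.9973 / 46.3422 = -0.065

-0.065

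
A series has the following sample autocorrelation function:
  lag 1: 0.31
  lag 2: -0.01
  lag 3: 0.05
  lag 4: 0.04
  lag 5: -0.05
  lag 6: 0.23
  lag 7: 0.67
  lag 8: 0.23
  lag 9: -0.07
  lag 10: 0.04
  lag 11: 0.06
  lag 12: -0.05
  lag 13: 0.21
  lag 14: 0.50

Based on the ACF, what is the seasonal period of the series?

7

The largest autocorrelation is r_7 = 0.67, with a weaker echo at lag 14 (0.50); the remaining lags stay at or below 0.31.
The dominant spike at lag 7 indicates a seasonal period of 7.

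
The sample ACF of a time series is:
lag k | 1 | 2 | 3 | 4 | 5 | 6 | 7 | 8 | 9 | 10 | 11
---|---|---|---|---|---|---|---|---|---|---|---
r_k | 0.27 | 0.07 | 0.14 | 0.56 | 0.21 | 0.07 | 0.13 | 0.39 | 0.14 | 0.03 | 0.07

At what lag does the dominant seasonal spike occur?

The largest autocorrelation is r_4 = 0.56, with a weaker echo at lag 8 (0.39); the remaining lags stay at or below 0.27. The elevated value at lag 1 (0.27), dropping to 0.07 at lag 2, reflects decaying short-term dependence rather than seasonality.
The dominant spike at lag 4 indicates a seasonal period of 4.

4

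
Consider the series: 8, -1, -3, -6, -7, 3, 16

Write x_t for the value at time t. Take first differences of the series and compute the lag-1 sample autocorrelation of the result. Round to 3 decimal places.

0.396

First differences Δx: -9, -2, -3, -1, 10, 13
Mean of differences = 1.3333
Numerator Σ(Δx_t−Δx̄)(Δx_{t+1}−Δx̄) = 139.8889
Denominator Σ(Δx_t−Δx̄)² = 353.3333
r_1(Δx) = 139.8889 / 353.3333 = 0.396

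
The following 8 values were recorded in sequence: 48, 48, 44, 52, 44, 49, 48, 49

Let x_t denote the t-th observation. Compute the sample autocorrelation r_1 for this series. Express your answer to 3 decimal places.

Mean x̄ = (48 + 48 + 44 + 52 + 44 + 49 + 48 + 49)/8 = 47.7500
Deviations from mean: 0.2500, 0.2500, -3.7500, 4.2500, -3.7500, 1.2500, 0.2500, 1.2500
Numerator Σ_{t=1}^{7}(x_t−x̄)(x_{t+1}−x̄) = -36.8125
Denominator Σ(x_t−x̄)² = 49.5000
r_1 = -36.8125 / 49.5000 = -0.744

-0.744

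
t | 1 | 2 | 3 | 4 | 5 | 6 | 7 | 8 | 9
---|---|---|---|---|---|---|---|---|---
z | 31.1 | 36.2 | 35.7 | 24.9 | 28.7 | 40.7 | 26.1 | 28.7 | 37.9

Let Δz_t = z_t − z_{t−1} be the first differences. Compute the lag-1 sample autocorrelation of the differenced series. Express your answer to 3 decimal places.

First differences Δz: 5.1, -0.5, -10.8, 3.8, 12.0, -14.6, 2.6, 9.2
Mean of differences = 0.8500
Numerator Σ(Δz_t−Δz̄)(Δz_{t+1}−Δz̄) = -176.1775
Denominator Σ(Δz_t−Δz̄)² = 600.1200
r_1(Δz) = -176.1775 / 600.1200 = -0.294

-0.294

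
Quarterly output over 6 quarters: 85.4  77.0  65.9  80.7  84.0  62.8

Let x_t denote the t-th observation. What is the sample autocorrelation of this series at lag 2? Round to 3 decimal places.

Mean x̄ = (85.4 + 77.0 + 65.9 + 80.7 + 84.0 + 62.8)/6 = 75.9667
Deviations from mean: 9.4333, 1.0333, -10.0667, 4.7333, 8.0333, -13.1667
Σ(x_t−x̄)(x_{t+2}−x̄) = (-94.9622) + (4.8911) + (-80.8689) + (-62.3222) = -233.2622
Denominator Σ(x_t−x̄)² = 451.6933
r_2 = -233.2622 / 451.6933 = -0.516

-0.516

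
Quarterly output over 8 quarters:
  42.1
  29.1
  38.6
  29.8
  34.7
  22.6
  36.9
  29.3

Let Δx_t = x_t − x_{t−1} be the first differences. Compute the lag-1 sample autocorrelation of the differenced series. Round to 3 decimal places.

First differences Δx: -13.0, 9.5, -8.8, 4.9, -12.1, 14.3, -7.6
Mean of differences = -1.8286
Numerator Σ(Δx_t−Δx̄)(Δx_{t+1}−Δx̄) = -580.3008
Denominator Σ(Δx_t−Δx̄)² = 745.9543
r_1(Δx) = -580.3008 / 745.9543 = -0.778

-0.778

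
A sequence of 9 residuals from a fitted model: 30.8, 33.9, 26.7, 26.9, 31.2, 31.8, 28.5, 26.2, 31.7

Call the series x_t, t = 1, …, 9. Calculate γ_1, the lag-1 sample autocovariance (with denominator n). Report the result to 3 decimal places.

Mean x̄ = (30.8 + 33.9 + 26.7 + 26.9 + 31.2 + 31.8 + 28.5 + 26.2 + 31.7)/9 = 29.7444
Σ_{t=1}^{8}(x_t−x̄)(x_{t+1}−x̄) = -5.8320
γ_1 = -5.8320 / 9 = -0.648

-0.648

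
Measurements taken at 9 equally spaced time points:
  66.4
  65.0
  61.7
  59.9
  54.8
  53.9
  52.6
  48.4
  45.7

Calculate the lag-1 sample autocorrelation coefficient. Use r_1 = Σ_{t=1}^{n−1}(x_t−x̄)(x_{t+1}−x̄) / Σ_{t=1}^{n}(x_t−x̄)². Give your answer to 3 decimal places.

Mean x̄ = (66.4 + 65.0 + 61.7 + 59.9 + 54.8 + 53.9 + 52.6 + 48.4 + 45.7)/9 = 56.4889
Numerator Σ_{t=1}^{8}(x_t−x̄)(x_{t+1}−x̄) = 273.8888
Denominator Σ(x_t−x̄)² = 415.9689
r_1 = 273.8888 / 415.9689 = 0.658

0.658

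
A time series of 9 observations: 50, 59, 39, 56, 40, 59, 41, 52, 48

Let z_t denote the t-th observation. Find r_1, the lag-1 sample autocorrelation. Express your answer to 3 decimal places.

-0.836

Mean z̄ = (50 + 59 + 39 + 56 + 40 + 59 + 41 + 52 + 48)/9 = 49.3333
Numerator Σ_{t=1}^{8}(z_t−z̄)(z_{t+1}−z̄) = -421.1111
Denominator Σ(z_t−z̄)² = 504.0000
r_1 = -421.1111 / 504.0000 = -0.836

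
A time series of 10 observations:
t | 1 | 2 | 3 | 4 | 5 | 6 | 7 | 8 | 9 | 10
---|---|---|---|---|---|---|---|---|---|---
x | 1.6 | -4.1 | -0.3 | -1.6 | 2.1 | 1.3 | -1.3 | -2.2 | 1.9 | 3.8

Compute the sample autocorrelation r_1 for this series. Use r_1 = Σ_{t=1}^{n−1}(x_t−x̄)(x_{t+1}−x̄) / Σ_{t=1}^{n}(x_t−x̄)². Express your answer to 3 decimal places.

Mean x̄ = (1.6 − 4.1 − 0.3 − 1.6 + 2.1 + 1.3 − 1.3 − 2.2 + 1.9 + 3.8)/10 = 0.1200
Numerator Σ_{t=1}^{9}(x_t−x̄)(x_{t+1}−x̄) = -0.7804
Denominator Σ(x_t−x̄)² = 52.5560
r_1 = -0.7804 / 52.5560 = -0.015

-0.015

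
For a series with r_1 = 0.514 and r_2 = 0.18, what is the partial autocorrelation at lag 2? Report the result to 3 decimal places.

-0.114

φ_{22} = (r_2 − r_1²) / (1 − r_1²)
r_1² = (0.514)² = 0.264196
Numerator = 0.18 − 0.2642 = -0.0842; denominator = 1 − 0.2642 = 0.7358
φ_{22} = -0.0842 / 0.7358 = -0.114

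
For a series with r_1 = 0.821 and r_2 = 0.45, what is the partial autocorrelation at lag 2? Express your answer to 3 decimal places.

-0.687

φ_{22} = (r_2 − r_1²) / (1 − r_1²)
r_1² = (0.821)² = 0.674041
Numerator = 0.45 − 0.6740 = -0.2240; denominator = 1 − 0.6740 = 0.3260
φ_{22} = -0.2240 / 0.3260 = -0.687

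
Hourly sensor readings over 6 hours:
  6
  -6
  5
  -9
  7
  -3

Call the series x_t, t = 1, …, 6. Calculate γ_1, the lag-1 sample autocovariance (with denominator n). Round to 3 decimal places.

-32.500

Mean x̄ = (6 − 6 + 5 − 9 + 7 − 3)/6 = 0.0000
Σ_{t=1}^{5}(x_t−x̄)(x_{t+1}−x̄) = -195.0000
γ_1 = -195.0000 / 6 = -32.500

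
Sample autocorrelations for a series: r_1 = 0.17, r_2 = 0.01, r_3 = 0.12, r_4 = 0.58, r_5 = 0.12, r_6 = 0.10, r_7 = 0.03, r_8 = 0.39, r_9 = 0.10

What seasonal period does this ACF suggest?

The largest autocorrelation is r_4 = 0.58, with a weaker echo at lag 8 (0.39); the remaining lags stay at or below 0.17.
The dominant spike at lag 4 indicates a seasonal period of 4.

4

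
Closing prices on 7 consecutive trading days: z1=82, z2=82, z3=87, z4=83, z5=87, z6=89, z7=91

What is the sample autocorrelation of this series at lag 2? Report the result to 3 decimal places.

Mean z̄ = (82 + 82 + 87 + 83 + 87 + 89 + 91)/7 = 85.8571
Deviations from mean: -3.8571, -3.8571, 1.1429, -2.8571, 1.1429, 3.1429, 5.1429
Σ(z_t−z̄)(z_{t+2}−z̄) = (-4.4082) + (11.0204) + (1.3061) + (-8.9796) + (5.8776) = 4.8163
Denominator Σ(z_t−z̄)² = 76.8571
r_2 = 4.8163 / 76.8571 = 0.063

0.063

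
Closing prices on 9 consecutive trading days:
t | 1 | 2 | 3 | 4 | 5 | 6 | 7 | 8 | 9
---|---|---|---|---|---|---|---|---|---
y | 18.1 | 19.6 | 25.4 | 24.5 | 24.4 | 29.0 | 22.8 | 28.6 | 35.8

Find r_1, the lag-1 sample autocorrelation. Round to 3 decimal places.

Mean ȳ = (18.1 + 19.6 + 25.4 + 24.5 + 24.4 + 29.0 + 22.8 + 28.6 + 35.8)/9 = 25.3556
Numerator Σ_{t=1}^{8}(y_t−ȳ)(y_{t+1}−ȳ) = 55.0825
Denominator Σ(y_t−ȳ)² = 226.8422
r_1 = 55.0825 / 226.8422 = 0.243

0.243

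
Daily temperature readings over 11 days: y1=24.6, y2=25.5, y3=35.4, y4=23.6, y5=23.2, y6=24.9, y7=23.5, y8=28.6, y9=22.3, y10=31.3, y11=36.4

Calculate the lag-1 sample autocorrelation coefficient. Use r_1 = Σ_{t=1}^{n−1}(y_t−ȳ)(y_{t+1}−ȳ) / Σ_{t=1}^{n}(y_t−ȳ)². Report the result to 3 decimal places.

-0.005

Mean ȳ = (24.6 + 25.5 + 35.4 + 23.6 + 23.2 + 24.9 + 23.5 + 28.6 + 22.3 + 31.3 + 36.4)/11 = 27.2091
Numerator Σ_{t=1}^{10}(y_t−ȳ)(y_{t+1}−ȳ) = -1.2810
Denominator Σ(y_t−ȳ)² = 252.2491
r_1 = -1.2810 / 252.2491 = -0.005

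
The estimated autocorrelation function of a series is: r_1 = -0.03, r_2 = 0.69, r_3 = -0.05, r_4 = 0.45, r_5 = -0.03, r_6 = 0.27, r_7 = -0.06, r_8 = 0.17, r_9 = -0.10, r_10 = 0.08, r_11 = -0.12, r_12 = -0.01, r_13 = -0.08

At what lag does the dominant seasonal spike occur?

2

The largest autocorrelation is r_2 = 0.69, with weaker echoes at lags 4 (0.45), 6 (0.27) and 8 (0.17); the remaining lags stay at or below 0.08.
The dominant spike at lag 2 indicates a seasonal period of 2.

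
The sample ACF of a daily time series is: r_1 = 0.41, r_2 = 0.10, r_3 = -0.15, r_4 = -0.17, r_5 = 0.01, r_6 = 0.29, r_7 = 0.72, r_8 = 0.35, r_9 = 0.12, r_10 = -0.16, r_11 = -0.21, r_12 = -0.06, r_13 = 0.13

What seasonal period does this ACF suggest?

7

The largest autocorrelation is r_7 = 0.72; the remaining lags stay at or below 0.41. The elevated value at lag 1 (0.41), dropping to 0.10 at lag 2, reflects decaying short-term dependence rather than seasonality.
The dominant spike at lag 7 indicates a seasonal period of 7.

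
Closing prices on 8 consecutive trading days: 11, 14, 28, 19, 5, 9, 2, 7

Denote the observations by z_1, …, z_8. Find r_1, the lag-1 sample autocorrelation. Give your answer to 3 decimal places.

Mean z̄ = (11 + 14 + 28 + 19 + 5 + 9 + 2 + 7)/8 = 11.8750
Deviations from mean: -0.8750, 2.1250, 16.1250, 7.1250, -6.8750, -2.8750, -9.8750, -4.8750
Σ(z_t−z̄)(z_{t+1}−z̄) = (-1.8594) + (34.2656) + (114.8906) + (-48.9844) + (19.7656) + (28.3906) + (48.1406) = 194.6094
Denominator Σ(z_t−z̄)² = 492.8750
r_1 = 194.6094 / 492.8750 = 0.395

0.395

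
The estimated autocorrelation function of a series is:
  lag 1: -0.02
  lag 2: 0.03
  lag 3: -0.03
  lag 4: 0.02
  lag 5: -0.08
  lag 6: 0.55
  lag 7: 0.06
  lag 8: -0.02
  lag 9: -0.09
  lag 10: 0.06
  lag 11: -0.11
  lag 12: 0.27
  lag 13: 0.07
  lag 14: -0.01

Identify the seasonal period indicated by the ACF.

6

The largest autocorrelation is r_6 = 0.55, with a weaker echo at lag 12 (0.27); the remaining lags stay at or below 0.07.
The dominant spike at lag 6 indicates a seasonal period of 6.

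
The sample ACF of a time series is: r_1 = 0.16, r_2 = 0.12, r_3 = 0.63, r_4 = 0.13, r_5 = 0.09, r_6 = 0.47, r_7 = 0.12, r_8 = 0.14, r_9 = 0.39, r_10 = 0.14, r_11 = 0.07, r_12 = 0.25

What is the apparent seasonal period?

3

The largest autocorrelation is r_3 = 0.63, with weaker echoes at lags 6 (0.47), 9 (0.39) and 12 (0.25); the remaining lags stay at or below 0.16.
The dominant spike at lag 3 indicates a seasonal period of 3.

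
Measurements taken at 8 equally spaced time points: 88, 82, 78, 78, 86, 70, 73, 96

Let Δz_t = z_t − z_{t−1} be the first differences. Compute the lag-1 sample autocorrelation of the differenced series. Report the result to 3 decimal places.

-0.082

First differences Δz: -6, -4, 0, 8, -16, 3, 23
Mean of differences = 1.1429
Numerator Σ(Δz_t−Δz̄)(Δz_{t+1}−Δz̄) = -74.0204
Denominator Σ(Δz_t−Δz̄)² = 900.8571
r_1(Δz) = -74.0204 / 900.8571 = -0.082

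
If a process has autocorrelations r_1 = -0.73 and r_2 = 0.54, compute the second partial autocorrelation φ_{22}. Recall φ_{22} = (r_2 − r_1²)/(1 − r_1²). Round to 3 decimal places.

0.015

φ_{22} = (r_2 − r_1²) / (1 − r_1²)
r_1² = (-0.73)² = 0.5329
Numerator = 0.54 − 0.5329 = 0.0071; denominator = 1 − 0.5329 = 0.4671
φ_{22} = 0.0071 / 0.4671 = 0.015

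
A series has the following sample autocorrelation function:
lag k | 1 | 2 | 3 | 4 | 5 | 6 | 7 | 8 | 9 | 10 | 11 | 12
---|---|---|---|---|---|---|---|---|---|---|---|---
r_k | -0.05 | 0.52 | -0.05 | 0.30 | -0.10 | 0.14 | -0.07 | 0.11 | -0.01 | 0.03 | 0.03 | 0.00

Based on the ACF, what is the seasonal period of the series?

2

The largest autocorrelation is r_2 = 0.52, with a weaker echo at lag 4 (0.30); the remaining lags stay at or below 0.14.
The dominant spike at lag 2 indicates a seasonal period of 2.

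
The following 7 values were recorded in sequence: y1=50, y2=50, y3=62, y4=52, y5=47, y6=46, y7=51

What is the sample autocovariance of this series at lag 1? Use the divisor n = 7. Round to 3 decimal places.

2.385

Mean ȳ = (50 + 50 + 62 + 52 + 47 + 46 + 51)/7 = 51.1429
Deviations: -1.1429, -1.1429, 10.8571, 0.8571, -4.1429, -5.1429, -0.1429
Σ_{t=1}^{6}(y_t−ȳ)(y_{t+1}−ȳ) = 16.6939
γ_1 = 16.6939 / 7 = 2.385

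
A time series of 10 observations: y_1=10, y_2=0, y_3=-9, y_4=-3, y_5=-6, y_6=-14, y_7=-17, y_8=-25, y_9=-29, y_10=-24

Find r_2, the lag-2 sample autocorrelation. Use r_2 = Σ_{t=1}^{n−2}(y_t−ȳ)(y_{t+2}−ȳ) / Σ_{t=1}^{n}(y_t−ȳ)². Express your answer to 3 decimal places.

0.297

Mean ȳ = (10 + 0 − 9 − 3 − 6 − 14 − 17 − 25 − 29 − 24)/10 = -11.7000
Numerator Σ_{t=1}^{8}(y_t−ȳ)(y_{t+2}−ȳ) = 411.4200
Denominator Σ(y_t−ȳ)² = 1384.1000
r_2 = 411.4200 / 1384.1000 = 0.297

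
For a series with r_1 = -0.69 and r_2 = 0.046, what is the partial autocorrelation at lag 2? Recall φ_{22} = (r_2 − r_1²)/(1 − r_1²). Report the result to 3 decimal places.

φ_{22} = (r_2 − r_1²) / (1 − r_1²)
r_1² = (-0.69)² = 0.4761
Numerator = 0.046 − 0.4761 = -0.4301; denominator = 1 − 0.4761 = 0.5239
φ_{22} = -0.4301 / 0.5239 = -0.821

-0.821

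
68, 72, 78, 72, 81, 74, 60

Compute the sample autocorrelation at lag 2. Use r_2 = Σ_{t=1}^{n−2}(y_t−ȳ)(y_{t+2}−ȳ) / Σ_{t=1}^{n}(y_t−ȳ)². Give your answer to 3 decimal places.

-0.285

Mean ȳ = (68 + 72 + 78 + 72 + 81 + 74 + 60)/7 = 72.1429
Deviations from mean: -4.1429, -0.1429, 5.8571, -0.1429, 8.8571, 1.8571, -12.1429
Numerator Σ_{t=1}^{5}(y_t−ȳ)(y_{t+2}−ȳ) = -80.1837
Denominator Σ(y_t−ȳ)² = 280.8571
r_2 = -80.1837 / 280.8571 = -0.285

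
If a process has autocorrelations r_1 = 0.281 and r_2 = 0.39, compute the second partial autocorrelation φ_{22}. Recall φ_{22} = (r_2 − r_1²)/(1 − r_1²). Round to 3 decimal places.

0.338

φ_{22} = (r_2 − r_1²) / (1 − r_1²)
r_1² = (0.281)² = 0.078961
Numerator = 0.39 − 0.0790 = 0.3110; denominator = 1 − 0.0790 = 0.9210
φ_{22} = 0.3110 / 0.9210 = 0.338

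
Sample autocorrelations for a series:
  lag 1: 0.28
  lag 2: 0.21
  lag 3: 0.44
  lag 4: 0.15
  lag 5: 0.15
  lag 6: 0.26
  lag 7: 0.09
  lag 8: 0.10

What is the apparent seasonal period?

The largest autocorrelation is r_3 = 0.44; the remaining lags stay at or below 0.28. The elevated value at lag 1 (0.28), dropping to 0.21 at lag 2, reflects decaying short-term dependence rather than seasonality.
The dominant spike at lag 3 indicates a seasonal period of 3.

3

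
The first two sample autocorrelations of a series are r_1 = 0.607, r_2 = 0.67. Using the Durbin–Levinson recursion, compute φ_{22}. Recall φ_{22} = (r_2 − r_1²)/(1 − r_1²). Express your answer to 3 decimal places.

φ_{22} = (r_2 − r_1²) / (1 − r_1²)
r_1² = (0.607)² = 0.368449
Numerator = 0.67 − 0.3684 = 0.3016; denominator = 1 − 0.3684 = 0.6316
φ_{22} = 0.3016 / 0.6316 = 0.477

0.477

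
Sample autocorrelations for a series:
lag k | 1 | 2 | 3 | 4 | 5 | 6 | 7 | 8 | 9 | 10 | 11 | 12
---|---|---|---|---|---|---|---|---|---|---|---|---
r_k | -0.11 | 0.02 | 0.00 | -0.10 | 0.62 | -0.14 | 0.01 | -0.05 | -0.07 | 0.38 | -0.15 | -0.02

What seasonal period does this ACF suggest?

5

The largest autocorrelation is r_5 = 0.62, with a weaker echo at lag 10 (0.38); the remaining lags stay at or below 0.02.
The dominant spike at lag 5 indicates a seasonal period of 5.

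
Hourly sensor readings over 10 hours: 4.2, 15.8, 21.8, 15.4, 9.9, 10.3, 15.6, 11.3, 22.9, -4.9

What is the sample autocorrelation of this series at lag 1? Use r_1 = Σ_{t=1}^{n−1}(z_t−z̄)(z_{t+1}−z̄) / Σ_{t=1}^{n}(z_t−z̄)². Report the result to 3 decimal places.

-0.279

Mean z̄ = (4.2 + 15.8 + 21.8 + 15.4 + 9.9 + 10.3 + 15.6 + 11.3 + 22.9 − 4.9)/10 = 12.2300
Numerator Σ_{t=1}^{9}(z_t−z̄)(z_{t+1}−z̄) = -169.3929
Denominator Σ(z_t−z̄)² = 607.5210
r_1 = -169.3929 / 607.5210 = -0.279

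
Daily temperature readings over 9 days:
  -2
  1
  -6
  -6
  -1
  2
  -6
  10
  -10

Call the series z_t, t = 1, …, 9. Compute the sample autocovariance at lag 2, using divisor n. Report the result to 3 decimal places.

Mean z̄ = (-2 + 1 − 6 − 6 − 1 + 2 − 6 + 10 − 10)/9 = -2.0000
Σ_{t=1}^{7}(z_t−z̄)(z_{t+2}−z̄) = 44.0000
γ_2 = 44.0000 / 9 = 4.889

4.889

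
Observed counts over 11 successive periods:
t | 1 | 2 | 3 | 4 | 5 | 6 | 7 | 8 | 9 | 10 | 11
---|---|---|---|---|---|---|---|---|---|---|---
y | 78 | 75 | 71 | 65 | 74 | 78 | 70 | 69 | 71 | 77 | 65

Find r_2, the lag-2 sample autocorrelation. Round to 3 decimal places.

Mean ȳ = (78 + 75 + 71 + 65 + 74 + 78 + 70 + 69 + 71 + 77 + 65)/11 = 72.0909
Numerator Σ_{t=1}^{9}(y_t−ȳ)(y_{t+2}−ȳ) = -98.4711
Denominator Σ(y_t−ȳ)² = 222.9091
r_2 = -98.4711 / 222.9091 = -0.442

-0.442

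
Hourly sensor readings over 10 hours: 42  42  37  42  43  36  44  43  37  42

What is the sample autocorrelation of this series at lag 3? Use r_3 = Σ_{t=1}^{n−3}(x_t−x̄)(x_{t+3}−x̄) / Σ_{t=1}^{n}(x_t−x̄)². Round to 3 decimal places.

Mean x̄ = (42 + 42 + 37 + 42 + 43 + 36 + 44 + 43 + 37 + 42)/10 = 40.8000
Numerator Σ_{t=1}^{7}(x_t−x̄)(x_{t+3}−x̄) = 53.0800
Denominator Σ(x_t−x̄)² = 77.6000
r_3 = 53.0800 / 77.6000 = 0.684

0.684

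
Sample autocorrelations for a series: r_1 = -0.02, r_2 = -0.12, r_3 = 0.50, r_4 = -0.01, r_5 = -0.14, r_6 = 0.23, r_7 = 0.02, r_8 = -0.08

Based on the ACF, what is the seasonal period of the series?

The largest autocorrelation is r_3 = 0.50, with a weaker echo at lag 6 (0.23); the remaining lags stay at or below 0.02.
The dominant spike at lag 3 indicates a seasonal period of 3.

3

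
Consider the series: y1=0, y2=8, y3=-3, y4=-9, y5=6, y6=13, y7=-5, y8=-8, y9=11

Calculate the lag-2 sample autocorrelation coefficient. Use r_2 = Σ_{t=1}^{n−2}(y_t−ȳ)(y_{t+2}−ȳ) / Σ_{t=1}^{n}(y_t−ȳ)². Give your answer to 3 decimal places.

Mean ȳ = (0 + 8 − 3 − 9 + 6 + 13 − 5 − 8 + 11)/9 = 1.4444
Σ(y_t−ȳ)(y_{t+2}−ȳ) = (6.4198) + (-68.4691) + (-20.2469) + (-120.6914) + (-29.3580) + (-109.1358) + (-61.5802) = -403.0617
Denominator Σ(y_t−ȳ)² = 550.2222
r_2 = -403.0617 / 550.2222 = -0.733

-0.733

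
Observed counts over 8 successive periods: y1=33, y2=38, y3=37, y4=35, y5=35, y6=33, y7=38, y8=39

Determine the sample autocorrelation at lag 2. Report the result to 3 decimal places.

Mean ȳ = (33 + 38 + 37 + 35 + 35 + 33 + 38 + 39)/8 = 36.0000
Deviations from mean: -3.0000, 2.0000, 1.0000, -1.0000, -1.0000, -3.0000, 2.0000, 3.0000
Σ(y_t−ȳ)(y_{t+2}−ȳ) = (-3.0000) + (-2.0000) + (-1.0000) + (3.0000) + (-2.0000) + (-9.0000) = -14.0000
Denominator Σ(y_t−ȳ)² = 38.0000
r_2 = -14.0000 / 38.0000 = -0.368

-0.368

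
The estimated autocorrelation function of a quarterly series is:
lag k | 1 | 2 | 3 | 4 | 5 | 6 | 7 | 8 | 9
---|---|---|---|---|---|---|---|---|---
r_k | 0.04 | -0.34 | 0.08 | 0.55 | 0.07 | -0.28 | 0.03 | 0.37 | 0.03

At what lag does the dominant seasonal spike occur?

4

The largest autocorrelation is r_4 = 0.55, with a weaker echo at lag 8 (0.37); the remaining lags stay at or below 0.08.
The dominant spike at lag 4 indicates a seasonal period of 4.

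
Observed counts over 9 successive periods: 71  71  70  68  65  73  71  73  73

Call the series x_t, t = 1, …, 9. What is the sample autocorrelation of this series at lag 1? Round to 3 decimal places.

0.180

Mean x̄ = (71 + 71 + 70 + 68 + 65 + 73 + 71 + 73 + 73)/9 = 70.5556
Numerator Σ_{t=1}^{8}(x_t−x̄)(x_{t+1}−x̄) = 10.1358
Denominator Σ(x_t−x̄)² = 56.2222
r_1 = 10.1358 / 56.2222 = 0.180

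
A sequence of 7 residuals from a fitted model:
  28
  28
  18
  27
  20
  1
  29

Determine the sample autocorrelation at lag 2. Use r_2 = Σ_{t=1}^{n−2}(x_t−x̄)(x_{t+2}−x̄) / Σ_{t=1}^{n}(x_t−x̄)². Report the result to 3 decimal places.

Mean x̄ = (28 + 28 + 18 + 27 + 20 + 1 + 29)/7 = 21.5714
Deviations from mean: 6.4286, 6.4286, -3.5714, 5.4286, -1.5714, -20.5714, 7.4286
Σ(x_t−x̄)(x_{t+2}−x̄) = (-22.9592) + (34.8980) + (5.6122) + (-111.6735) + (-11.6735) = -105.7959
Denominator Σ(x_t−x̄)² = 605.7143
r_2 = -105.7959 / 605.7143 = -0.175

-0.175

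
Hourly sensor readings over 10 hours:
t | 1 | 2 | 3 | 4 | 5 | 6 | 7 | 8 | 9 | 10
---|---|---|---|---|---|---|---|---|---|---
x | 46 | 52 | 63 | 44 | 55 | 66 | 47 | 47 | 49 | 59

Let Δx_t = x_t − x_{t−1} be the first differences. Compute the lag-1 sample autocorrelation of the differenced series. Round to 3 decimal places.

-0.346

First differences Δx: 6, 11, -19, 11, 11, -19, 0, 2, 10
Mean of differences = 1.4444
Numerator Σ(Δx_t−Δx̄)(Δx_{t+1}−Δx̄) = -417.7531
Denominator Σ(Δx_t−Δx̄)² = 1206.2222
r_1(Δx) = -417.7531 / 1206.2222 = -0.346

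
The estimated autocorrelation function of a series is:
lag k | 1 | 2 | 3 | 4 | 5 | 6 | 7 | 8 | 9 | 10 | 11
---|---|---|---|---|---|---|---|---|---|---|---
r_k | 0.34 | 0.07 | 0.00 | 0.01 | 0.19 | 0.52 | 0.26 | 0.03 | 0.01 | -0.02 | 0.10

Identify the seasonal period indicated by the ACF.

6

The largest autocorrelation is r_6 = 0.52; the remaining lags stay at or below 0.34. The elevated value at lag 1 (0.34), dropping to 0.07 at lag 2, reflects decaying short-term dependence rather than seasonality.
The dominant spike at lag 6 indicates a seasonal period of 6.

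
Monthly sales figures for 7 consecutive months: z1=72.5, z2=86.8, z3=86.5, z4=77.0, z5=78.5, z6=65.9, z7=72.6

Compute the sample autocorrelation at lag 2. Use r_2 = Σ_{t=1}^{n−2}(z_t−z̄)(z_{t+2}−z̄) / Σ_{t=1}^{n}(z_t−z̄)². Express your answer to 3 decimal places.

Mean z̄ = (72.5 + 86.8 + 86.5 + 77.0 + 78.5 + 65.9 + 72.6)/7 = 77.1143
Numerator Σ_{t=1}^{5}(z_t−z̄)(z_{t+2}−z̄) = -36.3833
Denominator Σ(z_t−z̄)² = 351.2686
r_2 = -36.3833 / 351.2686 = -0.104

-0.104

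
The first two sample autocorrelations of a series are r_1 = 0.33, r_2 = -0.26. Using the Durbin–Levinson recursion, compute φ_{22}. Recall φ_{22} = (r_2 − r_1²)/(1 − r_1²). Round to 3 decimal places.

-0.414

φ_{22} = (r_2 − r_1²) / (1 − r_1²)
r_1² = (0.33)² = 0.1089
Numerator = -0.26 − 0.1089 = -0.3689; denominator = 1 − 0.1089 = 0.8911
φ_{22} = -0.3689 / 0.8911 = -0.414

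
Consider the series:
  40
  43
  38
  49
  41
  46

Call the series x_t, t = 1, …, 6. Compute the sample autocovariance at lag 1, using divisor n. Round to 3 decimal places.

Mean x̄ = (40 + 43 + 38 + 49 + 41 + 46)/6 = 42.8333
Deviations: -2.8333, 0.1667, -4.8333, 6.1667, -1.8333, 3.1667
Σ_{t=1}^{5}(x_t−x̄)(x_{t+1}−x̄) = -48.1944
γ_1 = -48.1944 / 6 = -8.032

-8.032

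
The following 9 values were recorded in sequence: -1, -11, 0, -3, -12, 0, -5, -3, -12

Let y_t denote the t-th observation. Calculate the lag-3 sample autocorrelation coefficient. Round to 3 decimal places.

Mean ȳ = (-1 − 11 + 0 − 3 − 12 + 0 − 5 − 3 − 12)/9 = -5.2222
Σ(y_t−ȳ)(y_{t+3}−ȳ) = (9.3827) + (39.1605) + (27.2716) + (0.4938) + (-15.0617) + (-35.3951) = 25.8519
Denominator Σ(y_t−ȳ)² = 207.5556
r_3 = 25.8519 / 207.5556 = 0.125

0.125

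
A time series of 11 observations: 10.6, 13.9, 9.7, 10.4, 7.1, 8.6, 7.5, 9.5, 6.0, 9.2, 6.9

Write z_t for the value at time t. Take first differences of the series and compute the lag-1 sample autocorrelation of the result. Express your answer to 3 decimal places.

First differences Δz: 3.3, -4.2, 0.7, -3.3, 1.5, -1.1, 2.0, -3.5, 3.2, -2.3
Mean of differences = -0.3700
Numerator Σ(Δz_t−Δz̄)(Δz_{t+1}−Δz̄) = -55.3459
Denominator Σ(Δz_t−Δz̄)² = 73.7810
r_1(Δz) = -55.3459 / 73.7810 = -0.750

-0.750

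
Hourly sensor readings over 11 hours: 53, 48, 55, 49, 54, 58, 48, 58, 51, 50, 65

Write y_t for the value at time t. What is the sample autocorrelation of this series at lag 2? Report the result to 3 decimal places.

-0.032

Mean ȳ = (53 + 48 + 55 + 49 + 54 + 58 + 48 + 58 + 51 + 50 + 65)/11 = 53.5455
Numerator Σ_{t=1}^{9}(y_t−ȳ)(y_{t+2}−ȳ) = -8.6860
Denominator Σ(y_t−ȳ)² = 274.7273
r_2 = -8.6860 / 274.7273 = -0.032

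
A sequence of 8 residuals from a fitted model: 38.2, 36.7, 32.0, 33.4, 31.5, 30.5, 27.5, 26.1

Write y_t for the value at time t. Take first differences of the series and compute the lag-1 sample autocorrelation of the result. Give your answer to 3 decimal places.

First differences Δy: -1.5, -4.7, 1.4, -1.9, -1.0, -3.0, -1.4
Mean of differences = -1.7286
Numerator Σ(Δy_t−Δȳ)(Δy_{t+1}−Δȳ) = -11.9808
Denominator Σ(Δy_t−Δȳ)² = 20.9543
r_1(Δy) = -11.9808 / 20.9543 = -0.572

-0.572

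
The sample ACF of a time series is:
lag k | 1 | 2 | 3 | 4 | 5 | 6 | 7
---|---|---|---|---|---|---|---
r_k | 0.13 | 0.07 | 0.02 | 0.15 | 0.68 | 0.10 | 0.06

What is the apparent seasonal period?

5

The largest autocorrelation is r_5 = 0.68; the remaining lags stay at or below 0.15.
The dominant spike at lag 5 indicates a seasonal period of 5.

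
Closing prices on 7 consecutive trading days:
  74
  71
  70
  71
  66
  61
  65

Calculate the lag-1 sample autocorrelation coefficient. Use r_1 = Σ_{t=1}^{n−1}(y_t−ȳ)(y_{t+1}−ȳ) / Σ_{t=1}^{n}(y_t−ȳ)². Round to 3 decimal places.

Mean ȳ = (74 + 71 + 70 + 71 + 66 + 61 + 65)/7 = 68.2857
Σ(y_t−ȳ)(y_{t+1}−ȳ) = (15.5102) + (4.6531) + (4.6531) + (-6.2041) + (16.6531) + (23.9388) = 59.2041
Denominator Σ(y_t−ȳ)² = 119.4286
r_1 = 59.2041 / 119.4286 = 0.496

0.496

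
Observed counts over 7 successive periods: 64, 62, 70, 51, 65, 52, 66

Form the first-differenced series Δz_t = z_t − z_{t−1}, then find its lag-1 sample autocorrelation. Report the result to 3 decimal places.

-0.803

First differences Δz: -2, 8, -19, 14, -13, 14
Mean of differences = 0.3333
Numerator Σ(Δz_t−Δz̄)(Δz_{t+1}−Δz̄) = -794.7778
Denominator Σ(Δz_t−Δz̄)² = 989.3333
r_1(Δz) = -794.7778 / 989.3333 = -0.803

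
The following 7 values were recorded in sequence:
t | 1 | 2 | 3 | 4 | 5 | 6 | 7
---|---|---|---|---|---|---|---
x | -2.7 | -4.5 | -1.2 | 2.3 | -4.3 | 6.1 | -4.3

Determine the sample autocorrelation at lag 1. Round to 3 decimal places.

-0.521

Mean x̄ = (-2.7 − 4.5 − 1.2 + 2.3 − 4.3 + 6.1 − 4.3)/7 = -1.2286
Σ(x_t−x̄)(x_{t+1}−x̄) = (4.8137) + (-0.0935) + (0.1008) + (-10.8378) + (-22.5092) + (-22.5092) = -51.0351
Denominator Σ(x_t−x̄)² = 97.8943
r_1 = -51.0351 / 97.8943 = -0.521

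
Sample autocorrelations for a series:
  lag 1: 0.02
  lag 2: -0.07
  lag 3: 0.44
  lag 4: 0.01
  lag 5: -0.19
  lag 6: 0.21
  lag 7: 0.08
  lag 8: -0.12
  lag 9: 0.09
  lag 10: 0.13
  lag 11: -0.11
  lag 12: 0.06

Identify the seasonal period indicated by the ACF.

3

The largest autocorrelation is r_3 = 0.44, with a weaker echo at lag 6 (0.21); the remaining lags stay at or below 0.13.
The dominant spike at lag 3 indicates a seasonal period of 3.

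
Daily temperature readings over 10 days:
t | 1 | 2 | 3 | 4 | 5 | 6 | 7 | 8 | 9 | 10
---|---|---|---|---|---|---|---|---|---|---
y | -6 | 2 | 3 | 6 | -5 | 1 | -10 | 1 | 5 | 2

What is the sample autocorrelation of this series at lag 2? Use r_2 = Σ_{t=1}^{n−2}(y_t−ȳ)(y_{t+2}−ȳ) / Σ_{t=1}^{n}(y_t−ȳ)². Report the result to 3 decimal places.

Mean ȳ = (-6 + 2 + 3 + 6 − 5 + 1 − 10 + 1 + 5 + 2)/10 = -0.1000
Numerator Σ_{t=1}^{8}(y_t−ȳ)(y_{t+2}−ȳ) = -12.4200
Denominator Σ(y_t−ȳ)² = 240.9000
r_2 = -12.4200 / 240.9000 = -0.052

-0.052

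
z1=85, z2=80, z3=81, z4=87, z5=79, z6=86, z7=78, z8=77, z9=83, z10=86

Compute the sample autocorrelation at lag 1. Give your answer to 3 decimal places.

Mean z̄ = (85 + 80 + 81 + 87 + 79 + 86 + 78 + 77 + 83 + 86)/10 = 82.2000
Numerator Σ_{t=1}^{9}(z_t−z̄)(z_{t+1}−z̄) = -32.0400
Denominator Σ(z_t−z̄)² = 121.6000
r_1 = -32.0400 / 121.6000 = -0.263

-0.263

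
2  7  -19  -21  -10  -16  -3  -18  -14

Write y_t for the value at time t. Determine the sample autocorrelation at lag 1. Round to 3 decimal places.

0.102

Mean ȳ = (2 + 7 − 19 − 21 − 10 − 16 − 3 − 18 − 14)/9 = -10.2222
Numerator Σ_{t=1}^{8}(y_t−ȳ)(y_{t+1}−ȳ) = 81.7284
Denominator Σ(y_t−ȳ)² = 799.5556
r_1 = 81.7284 / 799.5556 = 0.102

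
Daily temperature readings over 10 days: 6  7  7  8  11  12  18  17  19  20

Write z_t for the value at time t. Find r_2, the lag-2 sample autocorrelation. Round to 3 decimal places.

0.474

Mean z̄ = (6 + 7 + 7 + 8 + 11 + 12 + 18 + 17 + 19 + 20)/10 = 12.5000
Numerator Σ_{t=1}^{8}(z_t−z̄)(z_{t+2}−z̄) = 130.0000
Denominator Σ(z_t−z̄)² = 274.5000
r_2 = 130.0000 / 274.5000 = 0.474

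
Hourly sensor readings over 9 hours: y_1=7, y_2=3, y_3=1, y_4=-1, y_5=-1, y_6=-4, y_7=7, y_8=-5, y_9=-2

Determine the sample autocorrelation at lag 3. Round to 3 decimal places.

Mean ȳ = (7 + 3 + 1 − 1 − 1 − 4 + 7 − 5 − 2)/9 = 0.5556
Σ(y_t−ȳ)(y_{t+3}−ȳ) = (-10.0247) + (-3.8025) + (-2.0247) + (-10.0247) + (8.6420) + (11.6420) = -5.5926
Denominator Σ(y_t−ȳ)² = 152.2222
r_3 = -5.5926 / 152.2222 = -0.037

-0.037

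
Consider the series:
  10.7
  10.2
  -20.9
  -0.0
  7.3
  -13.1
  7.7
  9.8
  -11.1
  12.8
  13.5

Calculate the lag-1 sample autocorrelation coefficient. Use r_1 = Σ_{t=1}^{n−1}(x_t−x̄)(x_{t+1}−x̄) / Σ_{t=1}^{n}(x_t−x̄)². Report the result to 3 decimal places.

Mean x̄ = (10.7 + 10.2 − 20.9 − 0.0 + 7.3 − 13.1 + 7.7 + 9.8 − 11.1 + 12.8 + 13.5)/11 = 2.4455
Numerator Σ_{t=1}^{10}(x_t−x̄)(x_{t+1}−x̄) = -315.7230
Denominator Σ(x_t−x̄)² = 1439.0873
r_1 = -315.7230 / 1439.0873 = -0.219

-0.219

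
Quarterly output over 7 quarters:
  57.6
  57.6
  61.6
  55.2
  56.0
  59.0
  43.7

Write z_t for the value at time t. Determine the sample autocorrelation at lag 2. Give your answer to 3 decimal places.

Mean z̄ = (57.6 + 57.6 + 61.6 + 55.2 + 56.0 + 59.0 + 43.7)/7 = 55.8143
Deviations from mean: 1.7857, 1.7857, 5.7857, -0.6143, 0.1857, 3.1857, -12.1143
Σ(z_t−z̄)(z_{t+2}−z̄) = (10.3316) + (-1.0969) + (1.0745) + (-1.9569) + (-2.2498) = 6.1024
Denominator Σ(z_t−z̄)² = 197.1686
r_2 = 6.1024 / 197.1686 = 0.031

0.031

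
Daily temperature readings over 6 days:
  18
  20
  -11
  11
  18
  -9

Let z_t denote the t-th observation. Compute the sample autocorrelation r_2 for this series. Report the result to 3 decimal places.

-0.397

Mean z̄ = (18 + 20 − 11 + 11 + 18 − 9)/6 = 7.8333
Deviations from mean: 10.1667, 12.1667, -18.8333, 3.1667, 10.1667, -16.8333
Σ(z_t−z̄)(z_{t+2}−z̄) = (-191.4722) + (38.5278) + (-191.4722) + (-53.3056) = -397.7222
Denominator Σ(z_t−z̄)² = 1002.8333
r_2 = -397.7222 / 1002.8333 = -0.397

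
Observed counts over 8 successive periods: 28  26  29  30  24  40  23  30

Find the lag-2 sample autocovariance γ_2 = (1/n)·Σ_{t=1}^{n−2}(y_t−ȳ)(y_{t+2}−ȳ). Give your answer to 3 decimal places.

6.328

Mean ȳ = (28 + 26 + 29 + 30 + 24 + 40 + 23 + 30)/8 = 28.7500
Σ_{t=1}^{6}(y_t−ȳ)(y_{t+2}−ȳ) = 50.6250
γ_2 = 50.6250 / 8 = 6.328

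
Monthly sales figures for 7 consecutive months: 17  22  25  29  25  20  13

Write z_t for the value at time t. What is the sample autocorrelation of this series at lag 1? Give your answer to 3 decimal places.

Mean z̄ = (17 + 22 + 25 + 29 + 25 + 20 + 13)/7 = 21.5714
Deviations from mean: -4.5714, 0.4286, 3.4286, 7.4286, 3.4286, -1.5714, -8.5714
Σ(z_t−z̄)(z_{t+1}−z̄) = (-1.9592) + (1.4694) + (25.4694) + (25.4694) + (-5.3878) + (13.4694) = 58.5306
Denominator Σ(z_t−z̄)² = 175.7143
r_1 = 58.5306 / 175.7143 = 0.333

0.333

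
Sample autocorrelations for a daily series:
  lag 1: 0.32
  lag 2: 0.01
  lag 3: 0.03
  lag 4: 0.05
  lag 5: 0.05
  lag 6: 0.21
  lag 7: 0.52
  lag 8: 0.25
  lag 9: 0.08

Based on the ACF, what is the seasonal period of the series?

7

The largest autocorrelation is r_7 = 0.52; the remaining lags stay at or below 0.32. The elevated value at lag 1 (0.32), dropping to 0.01 at lag 2, reflects decaying short-term dependence rather than seasonality.
The dominant spike at lag 7 indicates a seasonal period of 7.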